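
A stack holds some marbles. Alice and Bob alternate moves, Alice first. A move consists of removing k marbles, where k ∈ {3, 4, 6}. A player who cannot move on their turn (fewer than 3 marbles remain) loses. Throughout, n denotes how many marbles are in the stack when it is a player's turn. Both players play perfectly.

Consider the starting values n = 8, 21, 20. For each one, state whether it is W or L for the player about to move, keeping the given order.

Label each position W (a win for the player to move) or L (a loss). A position with no legal move is L; any other position is W exactly when some move reaches an L, and L when every move reaches a W.
n=0: no move → L
n=1: no move → L
n=2: no move → L
n=3: →0(L), so W
n=4: →1(L), so W
n=5: →2(L), so W
n=6: →2(L), so W
n=7: →1(L), so W
n=8: →2(L), so W
n=9: →6(W), 5(W), 3(W) — all W, so L
n=10: →7(W), 6(W), 4(W) — all W, so L
n=11: →8(W), 7(W), 5(W) — all W, so L
n=12: →9(L), so W
n=13: →10(L), so W
n=14: →11(L), so W
n=15: →11(L), so W
n=16: →10(L), so W
n=17: →11(L), so W
n=18: →15(W), 14(W), 12(W) — all W, so L
n=19: →16(W), 15(W), 13(W) — all W, so L
n=20: →17(W), 16(W), 14(W) — all W, so L
n=21: →18(L), so W

8: W, 21: W, 20: L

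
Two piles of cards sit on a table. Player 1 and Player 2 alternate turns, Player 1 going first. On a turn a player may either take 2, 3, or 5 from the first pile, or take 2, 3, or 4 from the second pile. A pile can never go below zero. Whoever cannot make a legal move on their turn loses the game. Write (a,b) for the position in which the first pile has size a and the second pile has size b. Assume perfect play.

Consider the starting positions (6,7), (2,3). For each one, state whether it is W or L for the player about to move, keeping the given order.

(6,7): W, (2,3): L

Classify positions by backward induction: terminal positions (no move available) are L. From any other position, the mover wins iff some move reaches an L.
No move ever increases a pile, so every position that can arise here has a ≤ 6 and b ≤ 7; it is enough to label the cells with 0 ≤ a ≤ 6 and 0 ≤ b ≤ 7.
Every move lowers a or b (never raises either), so fill the grid row by row in increasing a, and left to right within a row: each cell's successors are then already labelled.
      b=0  b=1  b=2  b=3  b=4  b=5  b=6  b=7
a=0:    L    L    W    W    W    W    L    L
a=1:    L    L    W    W    W    W    L    L
a=2:    W    W    L    L    W    W    W    W
a=3:    W    W    L    L    W    W    W    W
a=4:    W    W    W    W    L    L    W    W
a=5:    W    W    W    W    L    L    W    W
a=6:    W    W    W    W    W    W    W    W
Cells with no legal move (terminal, hence L): (0,0), (0,1), (1,0), (1,1).
The remaining L cells, each justified by listing all of its moves:
(0,6): →(0,4)(W), (0,3)(W), (0,2)(W) — all W, so L
(0,7): →(0,5)(W), (0,4)(W), (0,3)(W) — all W, so L
(1,6): →(1,4)(W), (1,3)(W), (1,2)(W) — all W, so L
(1,7): →(1,5)(W), (1,4)(W), (1,3)(W) — all W, so L
(2,2): →(0,2)(W), (2,0)(W) — all W, so L
(2,3): →(0,3)(W), (2,1)(W), (2,0)(W) — all W, so L
(3,2): →(1,2)(W), (0,2)(W), (3,0)(W) — all W, so L
(3,3): →(1,3)(W), (0,3)(W), (3,1)(W), (3,0)(W) — all W, so L
(4,4): →(2,4)(W), (1,4)(W), (4,2)(W), (4,1)(W), (4,0)(W) — all W, so L
(4,5): →(2,5)(W), (1,5)(W), (4,3)(W), (4,2)(W), (4,1)(W) — all W, so L
(5,4): →(3,4)(W), (2,4)(W), (0,4)(W), (5,2)(W), (5,1)(W), (5,0)(W) — all W, so L
(5,5): →(3,5)(W), (2,5)(W), (0,5)(W), (5,3)(W), (5,2)(W), (5,1)(W) — all W, so L
Every other cell has at least one move into one of the L cells above, so it is W.
(6,7): the move to (1,7) reaches an L cell, so W
(2,3): one of the L cells justified above, so L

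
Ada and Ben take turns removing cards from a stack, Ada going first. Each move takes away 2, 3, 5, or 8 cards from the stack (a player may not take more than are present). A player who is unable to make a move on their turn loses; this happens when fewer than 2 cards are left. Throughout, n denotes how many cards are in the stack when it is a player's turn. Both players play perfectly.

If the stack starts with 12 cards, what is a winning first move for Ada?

Remove 5, leaving 7.

Compute win/loss labels from the base case upward. A position with no move is L. Any other position is W if it can reach an L in one move, else L.
n=0: no move → L
n=1: no move → L
n=2: reaches L-position 0 → W
n=3: reaches L-position 1 → W
n=4: reaches L-position 1 → W
n=5: reaches L-position 0 → W
n=6: reaches L-position 1 → W
n=7: only reaches 5(W), 4(W), 2(W), all W → L
n=8: reaches L-position 0 → W
n=9: reaches L-position 7 → W
n=10: reaches L-position 7 → W
n=11: only reaches 9(W), 8(W), 6(W), 3(W), all W → L
n=12: reaches L-position 7 → W
From 12, the L positions reachable in one move are: 7.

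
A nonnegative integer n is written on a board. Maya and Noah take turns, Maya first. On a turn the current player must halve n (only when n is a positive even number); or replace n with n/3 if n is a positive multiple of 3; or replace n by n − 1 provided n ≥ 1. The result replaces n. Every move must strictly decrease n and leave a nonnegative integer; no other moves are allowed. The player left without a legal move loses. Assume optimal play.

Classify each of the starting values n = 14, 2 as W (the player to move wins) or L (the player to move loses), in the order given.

Positions with no move are L. A position that does have a move is losing for the player to move precisely when every available move leads to a winning position for the opponent. Fill in the labels:
n=0: no move → L
n=1: reaches L-position 0 → W
n=2: only reaches 1(W), which is W → L
n=3: reaches L-position 2 → W
n=4: reaches L-position 2 → W
n=5: only reaches 4(W), which is W → L
n=6: reaches L-position 2 → W
n=7: only reaches 6(W), which is W → L
n=8: reaches L-position 7 → W
n=9: only reaches 3(W), 8(W), all W → L
n=10: reaches L-position 5 → W
n=11: only reaches 10(W), which is W → L
n=12: reaches L-position 11 → W
n=13: only reaches 12(W), which is W → L
n=14: reaches L-position 7 → W

14: W, 2: L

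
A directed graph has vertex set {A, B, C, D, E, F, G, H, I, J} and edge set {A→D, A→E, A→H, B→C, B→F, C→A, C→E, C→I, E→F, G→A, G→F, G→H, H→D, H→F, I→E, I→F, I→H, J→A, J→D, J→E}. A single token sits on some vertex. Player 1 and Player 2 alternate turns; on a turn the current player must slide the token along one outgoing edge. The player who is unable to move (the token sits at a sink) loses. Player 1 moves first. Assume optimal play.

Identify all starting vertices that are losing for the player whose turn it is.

C, D, F

Build the W/L table. Terminal = L. A non-terminal position is W if it has a move to some L; otherwise it is L.
Every edge goes from a vertex to one that appears earlier in the order F, D, E, H, I, A, C, G, B, J, so processing vertices in that order labels each vertex after all of its successors.
F: no outgoing edge → L
D: no outgoing edge → L
E: →F(L), so W
H: →D(L), so W
I: →F(L), so W
A: →D(L), so W
C: →A(W), I(W), E(W) — all W, so L
G: →F(L), so W
B: →C(L), so W
J: →D(L), so W
The losing starting vertices are exactly the entries labelled L in this table (3 of them).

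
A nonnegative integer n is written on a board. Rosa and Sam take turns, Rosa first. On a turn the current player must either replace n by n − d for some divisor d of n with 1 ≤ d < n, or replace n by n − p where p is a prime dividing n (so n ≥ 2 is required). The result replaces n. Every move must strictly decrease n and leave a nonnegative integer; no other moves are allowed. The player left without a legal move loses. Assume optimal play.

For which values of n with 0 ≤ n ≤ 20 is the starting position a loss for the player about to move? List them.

0, 1, 4, 9, 14, 20

Label each position W (a win for the player to move) or L (a loss). A position with no legal move is L; any other position is W exactly when some move reaches an L, and L when every move reaches a W.
n=0: no move → L
n=1: no move → L
n=2: reaches L-position 0 → W
n=3: reaches L-position 0 → W
n=4: only reaches 2(W), 3(W), all W → L
n=5: reaches L-position 0 → W
n=6: reaches L-position 4 → W
n=7: reaches L-position 0 → W
n=8: reaches L-position 4 → W
n=9: only reaches 6(W), 8(W), all W → L
n=10: reaches L-position 9 → W
n=11: reaches L-position 0 → W
n=12: reaches L-position 9 → W
n=13: reaches L-position 0 → W
n=14: only reaches 7(W), 12(W), 13(W), all W → L
n=15: reaches L-position 14 → W
n=16: reaches L-position 14 → W
n=17: reaches L-position 0 → W
n=18: reaches L-position 9 → W
n=19: reaches L-position 0 → W
n=20: only reaches 10(W), 15(W), 16(W), 18(W), 19(W), all W → L
The losing starting values of n are exactly the entries labelled L in this table (6 of them).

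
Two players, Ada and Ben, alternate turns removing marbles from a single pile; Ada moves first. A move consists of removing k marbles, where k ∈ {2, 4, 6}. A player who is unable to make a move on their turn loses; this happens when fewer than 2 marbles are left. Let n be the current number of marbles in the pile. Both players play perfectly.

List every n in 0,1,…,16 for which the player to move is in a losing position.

Classify positions by backward induction: terminal positions (no move available) are L. From any other position, the mover wins iff some move reaches an L.
n=0: no move → L
n=1: no move → L
n=2: can move to 0, which is L ⇒ W
n=3: can move to 1, which is L ⇒ W
n=4: can move to 0, which is L ⇒ W
n=5: can move to 1, which is L ⇒ W
n=6: can move to 0, which is L ⇒ W
n=7: can move to 1, which is L ⇒ W
n=8: moves to 6(W), 4(W), 2(W); every one is W ⇒ L
n=9: moves to 7(W), 5(W), 3(W); every one is W ⇒ L
n=10: can move to 8, which is L ⇒ W
n=11: can move to 9, which is L ⇒ W
n=12: can move to 8, which is L ⇒ W
n=13: can move to 9, which is L ⇒ W
n=14: can move to 8, which is L ⇒ W
n=15: can move to 9, which is L ⇒ W
n=16: moves to 14(W), 12(W), 10(W); every one is W ⇒ L
The losing starting values of n are exactly the entries labelled L in this table (5 of them).

0, 1, 8, 9, 16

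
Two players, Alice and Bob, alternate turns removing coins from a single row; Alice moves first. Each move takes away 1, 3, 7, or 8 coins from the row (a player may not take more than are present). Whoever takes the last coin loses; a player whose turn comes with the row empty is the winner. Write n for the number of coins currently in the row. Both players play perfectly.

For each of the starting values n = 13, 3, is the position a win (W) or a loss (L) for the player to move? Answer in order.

Compute win/loss labels from the base case upward. A position with no move is W. Any other position is W if it can reach an L in one move, else L.
n=0: no move; the opponent has just taken the last coin and therefore loses → W
n=1: L (sole option 0(W) is W)
n=2: W (go to 1, an L position)
n=3: L (options 2(W), 0(W) are all W)
n=4: W (go to 3, an L position)
n=5: L (options 4(W), 2(W) are all W)
n=6: W (go to 5, an L position)
n=7: L (options 6(W), 4(W), 0(W) are all W)
n=8: W (go to 7, an L position)
n=9: W (go to 1, an L position)
n=10: W (go to 7, an L position)
n=11: W (go to 3, an L position)
n=12: W (go to 5, an L position)
n=13: W (go to 5, an L position)

13: W, 3: L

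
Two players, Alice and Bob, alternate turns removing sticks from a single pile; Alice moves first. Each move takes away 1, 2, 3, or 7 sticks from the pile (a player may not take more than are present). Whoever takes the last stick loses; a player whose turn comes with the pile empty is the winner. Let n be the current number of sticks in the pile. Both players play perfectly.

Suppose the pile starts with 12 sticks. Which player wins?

Label each position W (a win for the player to move) or L (a loss). A position with no legal move is W; any other position is W exactly when some move reaches an L, and L when every move reaches a W.
n=0: no move; the opponent has just taken the last stick and therefore loses → W
n=1: →0(W) only, which is W, so L
n=2: →1(L), so W
n=3: →1(L), so W
n=4: →1(L), so W
n=5: →4(W), 3(W), 2(W) — all W, so L
n=6: →5(L), so W
n=7: →5(L), so W
n=8: →5(L), so W
n=9: →8(W), 7(W), 6(W), 2(W) — all W, so L
n=10: →9(L), so W
n=11: →9(L), so W
n=12: →9(L), so W
From 12 Alice can remove 3, leaving 9, reaching an L position.

Alice wins.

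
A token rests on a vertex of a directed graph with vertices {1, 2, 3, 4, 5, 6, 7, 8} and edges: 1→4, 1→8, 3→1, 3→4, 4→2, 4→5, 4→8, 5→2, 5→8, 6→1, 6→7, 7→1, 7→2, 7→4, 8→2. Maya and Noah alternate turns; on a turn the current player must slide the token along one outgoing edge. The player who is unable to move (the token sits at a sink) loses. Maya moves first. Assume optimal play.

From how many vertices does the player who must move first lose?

2

Positions with no move are L. A position that does have a move is losing for the player to move precisely when every available move leads to a winning position for the opponent. Fill in the labels:
Every edge goes from a vertex to one that appears earlier in the order 2, 8, 5, 4, 1, 7, 3, 6, so processing vertices in that order labels each vertex after all of its successors.
2: no outgoing edge → L
8: →2(L), so W
5: →2(L), so W
4: →2(L), so W
1: →4(W), 8(W) — all W, so L
7: →1(L), so W
3: →1(L), so W
6: →1(L), so W
The L vertices are 1, 2; that is 2 in all.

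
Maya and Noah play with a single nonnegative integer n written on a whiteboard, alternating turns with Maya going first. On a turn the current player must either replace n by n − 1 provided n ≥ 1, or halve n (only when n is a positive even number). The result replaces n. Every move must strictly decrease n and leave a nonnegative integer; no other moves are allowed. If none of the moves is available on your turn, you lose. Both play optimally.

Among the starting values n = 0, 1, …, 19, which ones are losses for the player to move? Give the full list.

0, 2, 5, 7, 9, 11, 13, 15, 17, 19

Classify positions by backward induction: terminal positions (no move available) are L. From any other position, the mover wins iff some move reaches an L.
n=0: no move → L
n=1: →0(L), so W
n=2: →1(W) only, which is W, so L
n=3: →2(L), so W
n=4: →2(L), so W
n=5: →4(W) only, which is W, so L
n=6: →5(L), so W
n=7: →6(W) only, which is W, so L
n=8: →7(L), so W
n=9: →8(W) only, which is W, so L
n=10: →5(L), so W
n=11: →10(W) only, which is W, so L
n=12: →11(L), so W
n=13: →12(W) only, which is W, so L
n=14: →7(L), so W
n=15: →14(W) only, which is W, so L
n=16: →15(L), so W
n=17: →16(W) only, which is W, so L
n=18: →9(L), so W
n=19: →18(W) only, which is W, so L
The losing starting values of n are exactly the entries labelled L in this table (10 of them).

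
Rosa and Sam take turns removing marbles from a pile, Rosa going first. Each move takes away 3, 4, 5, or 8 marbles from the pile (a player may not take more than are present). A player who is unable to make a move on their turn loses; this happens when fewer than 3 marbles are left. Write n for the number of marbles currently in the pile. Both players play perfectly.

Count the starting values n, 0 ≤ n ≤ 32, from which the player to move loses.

Label each position W (a win for the player to move) or L (a loss). A position with no legal move is L; any other position is W exactly when some move reaches an L, and L when every move reaches a W.
n=0: no move → L
n=1: no move → L
n=2: no move → L
n=3: reaches L-position 0 → W
n=4: reaches L-position 1 → W
n=5: reaches L-position 2 → W
n=6: reaches L-position 2 → W
n=7: reaches L-position 2 → W
n=8: reaches L-position 0 → W
n=9: reaches L-position 1 → W
n=10: reaches L-position 2 → W
n=11: only reaches 8(W), 7(W), 6(W), 3(W), all W → L
n=12: only reaches 9(W), 8(W), 7(W), 4(W), all W → L
n=13: only reaches 10(W), 9(W), 8(W), 5(W), all W → L
n=14: reaches L-position 11 → W
n=15: reaches L-position 12 → W
n=16: reaches L-position 13 → W
n=17: reaches L-position 13 → W
n=18: reaches L-position 13 → W
n=19: reaches L-position 11 → W
n=20: reaches L-position 12 → W
n=21: reaches L-position 13 → W
n=22: only reaches 19(W), 18(W), 17(W), 14(W), all W → L
n=23: only reaches 20(W), 19(W), 18(W), 15(W), all W → L
n=24: only reaches 21(W), 20(W), 19(W), 16(W), all W → L
n=25: reaches L-position 22 → W
n=26: reaches L-position 23 → W
n=27: reaches L-position 24 → W
n=28: reaches L-position 24 → W
n=29: reaches L-position 24 → W
n=30: reaches L-position 22 → W
n=31: reaches L-position 23 → W
n=32: reaches L-position 24 → W
L entries with 0 ≤ n ≤ 32: n = 0, 1, 2, 11, 12, 13, 22, 23, 24; that makes 9.

9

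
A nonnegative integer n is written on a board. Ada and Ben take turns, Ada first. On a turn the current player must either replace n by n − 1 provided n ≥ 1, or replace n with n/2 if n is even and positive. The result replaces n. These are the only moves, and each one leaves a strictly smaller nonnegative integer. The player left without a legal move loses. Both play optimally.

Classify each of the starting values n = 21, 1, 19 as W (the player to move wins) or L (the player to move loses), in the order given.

21: L, 1: W, 19: L

Positions with no move are L. A position that does have a move is losing for the player to move precisely when every available move leads to a winning position for the opponent. Fill in the labels:
n=0: no move → L
n=1: can move to 0, which is L ⇒ W
n=2: the only move is to 1(W), a W ⇒ L
n=3: can move to 2, which is L ⇒ W
n=4: can move to 2, which is L ⇒ W
n=5: the only move is to 4(W), a W ⇒ L
n=6: can move to 5, which is L ⇒ W
n=7: the only move is to 6(W), a W ⇒ L
n=8: can move to 7, which is L ⇒ W
n=9: the only move is to 8(W), a W ⇒ L
n=10: can move to 5, which is L ⇒ W
n=11: the only move is to 10(W), a W ⇒ L
n=12: can move to 11, which is L ⇒ W
n=13: the only move is to 12(W), a W ⇒ L
n=14: can move to 7, which is L ⇒ W
n=15: the only move is to 14(W), a W ⇒ L
n=16: can move to 15, which is L ⇒ W
n=17: the only move is to 16(W), a W ⇒ L
n=18: can move to 9, which is L ⇒ W
n=19: the only move is to 18(W), a W ⇒ L
n=20: can move to 19, which is L ⇒ W
n=21: the only move is to 20(W), a W ⇒ L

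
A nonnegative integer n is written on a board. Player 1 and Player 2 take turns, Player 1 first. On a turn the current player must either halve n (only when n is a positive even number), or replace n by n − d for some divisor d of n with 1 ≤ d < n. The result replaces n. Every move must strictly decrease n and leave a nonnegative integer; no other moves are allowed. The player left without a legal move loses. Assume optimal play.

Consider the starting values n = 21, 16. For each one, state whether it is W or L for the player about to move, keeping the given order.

Label each position W (a win for the player to move) or L (a loss). A position with no legal move is L; any other position is W exactly when some move reaches an L, and L when every move reaches a W.
n=0: no move → L
n=1: no move → L
n=2: reaches L-position 1 → W
n=3: only reaches 2(W), which is W → L
n=4: reaches L-position 3 → W
n=5: only reaches 4(W), which is W → L
n=6: reaches L-position 3 → W
n=7: only reaches 6(W), which is W → L
n=8: reaches L-position 7 → W
n=9: only reaches 6(W), 8(W), all W → L
n=10: reaches L-position 5 → W
n=11: only reaches 10(W), which is W → L
n=12: reaches L-position 9 → W
n=13: only reaches 12(W), which is W → L
n=14: reaches L-position 7 → W
n=15: only reaches 10(W), 12(W), 14(W), all W → L
n=16: reaches L-position 15 → W
n=17: only reaches 16(W), which is W → L
n=18: reaches L-position 9 → W
n=19: only reaches 18(W), which is W → L
n=20: reaches L-position 15 → W
n=21: only reaches 14(W), 18(W), 20(W), all W → L

21: L, 16: W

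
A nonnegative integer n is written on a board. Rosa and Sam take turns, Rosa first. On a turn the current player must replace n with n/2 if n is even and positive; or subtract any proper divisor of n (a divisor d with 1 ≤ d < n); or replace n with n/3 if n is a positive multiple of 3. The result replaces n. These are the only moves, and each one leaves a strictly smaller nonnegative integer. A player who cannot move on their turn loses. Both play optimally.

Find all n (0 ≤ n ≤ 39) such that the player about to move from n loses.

0, 1, 4, 7, 9, 11, 13, 15, 17, 19, 23, 25, 28, 31, 36

Compute win/loss labels from the base case upward. A position with no move is L. Any other position is W if it can reach an L in one move, else L.
n=0: no move → L
n=1: no move → L
n=2: can move to 1, which is L ⇒ W
n=3: can move to 1, which is L ⇒ W
n=4: moves to 2(W), 3(W); every one is W ⇒ L
n=5: can move to 4, which is L ⇒ W
n=6: can move to 4, which is L ⇒ W
n=7: the only move is to 6(W), a W ⇒ L
n=8: can move to 4, which is L ⇒ W
n=9: moves to 3(W), 6(W), 8(W); every one is W ⇒ L
n=10: can move to 9, which is L ⇒ W
n=11: the only move is to 10(W), a W ⇒ L
n=12: can move to 4, which is L ⇒ W
n=13: the only move is to 12(W), a W ⇒ L
n=14: can move to 7, which is L ⇒ W
n=15: moves to 5(W), 10(W), 12(W), 14(W); every one is W ⇒ L
n=16: can move to 15, which is L ⇒ W
n=17: the only move is to 16(W), a W ⇒ L
n=18: can move to 9, which is L ⇒ W
n=19: the only move is to 18(W), a W ⇒ L
n=20: can move to 15, which is L ⇒ W
n=21: can move to 7, which is L ⇒ W
n=22: can move to 11, which is L ⇒ W
n=23: the only move is to 22(W), a W ⇒ L
n=24: can move to 23, which is L ⇒ W
n=25: moves to 20(W), 24(W); every one is W ⇒ L
n=26: can move to 13, which is L ⇒ W
n=27: can move to 9, which is L ⇒ W
n=28: moves to 14(W), 21(W), 24(W), 26(W), 27(W); every one is W ⇒ L
n=29: can move to 28, which is L ⇒ W
n=30: can move to 15, which is L ⇒ W
n=31: the only move is to 30(W), a W ⇒ L
n=32: can move to 28, which is L ⇒ W
n=33: can move to 11, which is L ⇒ W
n=34: can move to 17, which is L ⇒ W
n=35: can move to 28, which is L ⇒ W
n=36: moves to 12(W), 18(W), 24(W), 27(W), 30(W), 32(W), 33(W), 34(W), 35(W); every one is W ⇒ L
n=37: can move to 36, which is L ⇒ W
n=38: can move to 19, which is L ⇒ W
n=39: can move to 13, which is L ⇒ W
Reading off the rows marked L gives the requested list; there are 15 such values of n.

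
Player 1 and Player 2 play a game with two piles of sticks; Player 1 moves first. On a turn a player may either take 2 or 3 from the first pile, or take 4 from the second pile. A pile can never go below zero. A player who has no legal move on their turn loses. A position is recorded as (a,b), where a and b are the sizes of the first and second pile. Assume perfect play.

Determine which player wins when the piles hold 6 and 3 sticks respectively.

Player 2 wins.

Classify positions by backward induction: terminal positions (no move available) are L. From any other position, the mover wins iff some move reaches an L.
No move ever increases a pile, so every position that can arise here has a ≤ 6 and b ≤ 3; it is enough to label the cells with 0 ≤ a ≤ 6 and 0 ≤ b ≤ 3.
Every move lowers a or b (never raises either), so fill the grid row by row in increasing a, and left to right within a row: each cell's successors are then already labelled.
      b=0  b=1  b=2  b=3
a=0:    L    L    L    L
a=1:    L    L    L    L
a=2:    W    W    W    W
a=3:    W    W    W    W
a=4:    W    W    W    W
a=5:    L    L    L    L
a=6:    L    L    L    L
Cells with no legal move (terminal, hence L): (0,0), (0,1), (0,2), (0,3), (1,0), (1,1), (1,2), (1,3).
The remaining L cells, each justified by listing all of its moves:
(5,0): →(3,0)(W), (2,0)(W) — all W, so L
(5,1): →(3,1)(W), (2,1)(W) — all W, so L
(5,2): →(3,2)(W), (2,2)(W) — all W, so L
(5,3): →(3,3)(W), (2,3)(W) — all W, so L
(6,0): →(4,0)(W), (3,0)(W) — all W, so L
(6,1): →(4,1)(W), (3,1)(W) — all W, so L
(6,2): →(4,2)(W), (3,2)(W) — all W, so L
(6,3): →(4,3)(W), (3,3)(W) — all W, so L
Every other cell has at least one move into one of the L cells above, so it is W.
The starting position (6,3) is L: whatever Player 1 does, the opponent receives a W position.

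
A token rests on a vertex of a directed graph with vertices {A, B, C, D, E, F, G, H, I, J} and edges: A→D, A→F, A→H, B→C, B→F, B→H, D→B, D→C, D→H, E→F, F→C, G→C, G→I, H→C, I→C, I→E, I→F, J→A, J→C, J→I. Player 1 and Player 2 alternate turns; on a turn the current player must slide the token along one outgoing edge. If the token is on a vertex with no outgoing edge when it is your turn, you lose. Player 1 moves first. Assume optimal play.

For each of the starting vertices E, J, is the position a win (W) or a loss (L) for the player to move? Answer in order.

Work bottom-up. With no move the player to move loses. Otherwise the position is W if at least one move leads to an L position for the opponent, and L if every move leads to a W.
Every edge goes from a vertex to one that appears earlier in the order C, H, F, B, D, E, I, A, J, G, so processing vertices in that order labels each vertex after all of its successors.
C: no outgoing edge → L
H: reaches L-position C → W
F: reaches L-position C → W
B: reaches L-position C → W
D: reaches L-position C → W
E: only reaches F(W), which is W → L
I: reaches L-position E → W
A: only reaches D(W), F(W), H(W), all W → L
J: reaches L-position A → W
G: reaches L-position C → W

E: L, J: W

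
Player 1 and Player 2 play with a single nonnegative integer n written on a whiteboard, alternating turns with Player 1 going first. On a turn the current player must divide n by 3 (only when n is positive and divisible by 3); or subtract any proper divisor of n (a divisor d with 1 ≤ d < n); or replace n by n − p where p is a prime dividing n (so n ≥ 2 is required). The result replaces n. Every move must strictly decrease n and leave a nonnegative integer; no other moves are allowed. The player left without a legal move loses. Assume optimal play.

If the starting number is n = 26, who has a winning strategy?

Player 2 wins.

Build the W/L table. Terminal = L. A non-terminal position is W if it has a move to some L; otherwise it is L.
n=0: no move → L
n=1: no move → L
n=2: can move to 0, which is L ⇒ W
n=3: can move to 0, which is L ⇒ W
n=4: moves to 2(W), 3(W); every one is W ⇒ L
n=5: can move to 0, which is L ⇒ W
n=6: can move to 4, which is L ⇒ W
n=7: can move to 0, which is L ⇒ W
n=8: can move to 4, which is L ⇒ W
n=9: moves to 3(W), 6(W), 8(W); every one is W ⇒ L
n=10: can move to 9, which is L ⇒ W
n=11: can move to 0, which is L ⇒ W
n=12: can move to 4, which is L ⇒ W
n=13: can move to 0, which is L ⇒ W
n=14: moves to 7(W), 12(W), 13(W); every one is W ⇒ L
n=15: can move to 14, which is L ⇒ W
n=16: can move to 14, which is L ⇒ W
n=17: can move to 0, which is L ⇒ W
n=18: can move to 9, which is L ⇒ W
n=19: can move to 0, which is L ⇒ W
n=20: moves to 10(W), 15(W), 16(W), 18(W), 19(W); every one is W ⇒ L
n=21: can move to 14, which is L ⇒ W
n=22: can move to 20, which is L ⇒ W
n=23: can move to 0, which is L ⇒ W
n=24: can move to 20, which is L ⇒ W
n=25: can move to 20, which is L ⇒ W
n=26: moves to 13(W), 24(W), 25(W); every one is W ⇒ L
Every move from 26 reaches a W position, so the mover loses.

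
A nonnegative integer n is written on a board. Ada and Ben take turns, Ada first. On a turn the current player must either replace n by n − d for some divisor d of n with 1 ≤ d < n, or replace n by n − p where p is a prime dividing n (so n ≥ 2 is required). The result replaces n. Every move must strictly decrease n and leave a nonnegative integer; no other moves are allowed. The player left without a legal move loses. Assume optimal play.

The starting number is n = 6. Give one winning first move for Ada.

Move to 4.

Compute win/loss labels from the base case upward. A position with no move is L. Any other position is W if it can reach an L in one move, else L.
n=0: no move → L
n=1: no move → L
n=2: can move to 0, which is L ⇒ W
n=3: can move to 0, which is L ⇒ W
n=4: moves to 2(W), 3(W); every one is W ⇒ L
n=5: can move to 0, which is L ⇒ W
n=6: can move to 4, which is L ⇒ W
From 6, the L positions reachable in one move are: 4.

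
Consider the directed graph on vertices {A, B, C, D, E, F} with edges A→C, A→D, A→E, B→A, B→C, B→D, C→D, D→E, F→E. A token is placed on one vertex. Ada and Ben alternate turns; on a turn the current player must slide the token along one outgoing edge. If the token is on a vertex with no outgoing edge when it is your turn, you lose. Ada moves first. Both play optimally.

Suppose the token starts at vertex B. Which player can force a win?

Ada wins.

Label each position W (a win for the player to move) or L (a loss). A position with no legal move is L; any other position is W exactly when some move reaches an L, and L when every move reaches a W.
Every edge goes from a vertex to one that appears earlier in the order E, D, C, A, F, B, so processing vertices in that order labels each vertex after all of its successors.
E: no outgoing edge → L
D: →E(L), so W
C: →D(W) only, which is W, so L
A: →C(L), so W
F: →E(L), so W
B: →C(L), so W
From B Ada can move to C, reaching an L position.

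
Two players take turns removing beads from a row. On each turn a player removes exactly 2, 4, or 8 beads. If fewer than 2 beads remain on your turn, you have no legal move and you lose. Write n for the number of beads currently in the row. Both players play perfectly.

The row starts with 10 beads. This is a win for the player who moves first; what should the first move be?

Work bottom-up. With no move the player to move loses. Otherwise the position is W if at least one move leads to an L position for the opponent, and L if every move leads to a W.
n=0: no move → L
n=1: no move → L
n=2: can move to 0, which is L ⇒ W
n=3: can move to 1, which is L ⇒ W
n=4: can move to 0, which is L ⇒ W
n=5: can move to 1, which is L ⇒ W
n=6: moves to 4(W), 2(W); every one is W ⇒ L
n=7: moves to 5(W), 3(W); every one is W ⇒ L
n=8: can move to 6, which is L ⇒ W
n=9: can move to 7, which is L ⇒ W
n=10: can move to 6, which is L ⇒ W
From 10, the L positions reachable in one move are: 6.

Remove 4, leaving 6.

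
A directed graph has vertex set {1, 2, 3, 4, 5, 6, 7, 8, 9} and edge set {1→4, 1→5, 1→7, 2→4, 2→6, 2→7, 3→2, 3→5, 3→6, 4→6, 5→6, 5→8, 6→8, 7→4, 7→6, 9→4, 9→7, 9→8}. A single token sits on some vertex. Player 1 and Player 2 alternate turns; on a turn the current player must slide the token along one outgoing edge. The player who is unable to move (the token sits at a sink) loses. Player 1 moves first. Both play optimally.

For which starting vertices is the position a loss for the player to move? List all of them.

Classify positions by backward induction: terminal positions (no move available) are L. From any other position, the mover wins iff some move reaches an L.
Every edge goes from a vertex to one that appears earlier in the order 8, 6, 4, 7, 5, 1, 2, 9, 3, so processing vertices in that order labels each vertex after all of its successors.
8: no outgoing edge → L
6: reaches L-position 8 → W
4: only reaches 6(W), which is W → L
7: reaches L-position 4 → W
5: reaches L-position 8 → W
1: reaches L-position 4 → W
2: reaches L-position 4 → W
9: reaches L-position 4 → W
3: only reaches 2(W), 5(W), 6(W), all W → L
The losing starting vertices are exactly the entries labelled L in this table (3 of them).

3, 4, 8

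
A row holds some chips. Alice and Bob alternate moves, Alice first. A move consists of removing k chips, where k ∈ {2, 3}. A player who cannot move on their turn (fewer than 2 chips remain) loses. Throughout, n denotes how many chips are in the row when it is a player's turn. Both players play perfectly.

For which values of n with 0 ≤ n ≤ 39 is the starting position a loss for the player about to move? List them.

Work bottom-up. With no move the player to move loses. Otherwise the position is W if at least one move leads to an L position for the opponent, and L if every move leads to a W.
n=0: no move → L
n=1: no move → L
n=2: can move to 0, which is L ⇒ W
n=3: can move to 1, which is L ⇒ W
n=4: can move to 1, which is L ⇒ W
n=5: moves to 3(W), 2(W); every one is W ⇒ L
n=6: moves to 4(W), 3(W); every one is W ⇒ L
n=7: can move to 5, which is L ⇒ W
n=8: can move to 6, which is L ⇒ W
n=9: can move to 6, which is L ⇒ W
n=10: moves to 8(W), 7(W); every one is W ⇒ L
n=11: moves to 9(W), 8(W); every one is W ⇒ L
n=12: can move to 10, which is L ⇒ W
n=13: can move to 11, which is L ⇒ W
n=14: can move to 11, which is L ⇒ W
n=15: moves to 13(W), 12(W); every one is W ⇒ L
n=16: moves to 14(W), 13(W); every one is W ⇒ L
n=17: can move to 15, which is L ⇒ W
n=18: can move to 16, which is L ⇒ W
n=19: can move to 16, which is L ⇒ W
n=20: moves to 18(W), 17(W); every one is W ⇒ L
n=21: moves to 19(W), 18(W); every one is W ⇒ L
n=22: can move to 20, which is L ⇒ W
n=23: can move to 21, which is L ⇒ W
n=24: can move to 21, which is L ⇒ W
n=25: moves to 23(W), 22(W); every one is W ⇒ L
n=26: moves to 24(W), 23(W); every one is W ⇒ L
n=27: can move to 25, which is L ⇒ W
n=28: can move to 26, which is L ⇒ W
n=29: can move to 26, which is L ⇒ W
n=30: moves to 28(W), 27(W); every one is W ⇒ L
n=31: moves to 29(W), 28(W); every one is W ⇒ L
n=32: can move to 30, which is L ⇒ W
n=33: can move to 31, which is L ⇒ W
n=34: can move to 31, which is L ⇒ W
n=35: moves to 33(W), 32(W); every one is W ⇒ L
n=36: moves to 34(W), 33(W); every one is W ⇒ L
n=37: can move to 35, which is L ⇒ W
n=38: can move to 36, which is L ⇒ W
n=39: can move to 36, which is L ⇒ W
Reading off the rows marked L gives the requested list; there are 16 such values of n.

0, 1, 5, 6, 10, 11, 15, 16, 20, 21, 25, 26, 30, 31, 35, 36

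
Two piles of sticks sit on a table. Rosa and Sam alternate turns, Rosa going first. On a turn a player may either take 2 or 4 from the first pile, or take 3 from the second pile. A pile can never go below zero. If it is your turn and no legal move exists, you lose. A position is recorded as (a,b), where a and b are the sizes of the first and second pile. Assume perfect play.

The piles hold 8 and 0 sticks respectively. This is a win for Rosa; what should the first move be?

Classify positions by backward induction: terminal positions (no move available) are L. From any other position, the mover wins iff some move reaches an L.
No move ever increases a pile, so every position that can arise here has a ≤ 8 and b ≤ 0; it is enough to label the cells with 0 ≤ a ≤ 8 and 0 ≤ b ≤ 0.
Every move lowers a or b (never raises either), so fill the grid row by row in increasing a, and left to right within a row: each cell's successors are then already labelled.
      b=0
a=0:    L
a=1:    L
a=2:    W
a=3:    W
a=4:    W
a=5:    W
a=6:    L
a=7:    L
a=8:    W
Cells with no legal move (terminal, hence L): (0,0), (1,0).
The remaining L cells, each justified by listing all of its moves:
(6,0): →(4,0)(W), (2,0)(W) — all W, so L
(7,0): →(5,0)(W), (3,0)(W) — all W, so L
Every other cell has at least one move into one of the L cells above, so it is W.
From (8,0), the L positions reachable in one move are: (6,0).

Move to (6,0).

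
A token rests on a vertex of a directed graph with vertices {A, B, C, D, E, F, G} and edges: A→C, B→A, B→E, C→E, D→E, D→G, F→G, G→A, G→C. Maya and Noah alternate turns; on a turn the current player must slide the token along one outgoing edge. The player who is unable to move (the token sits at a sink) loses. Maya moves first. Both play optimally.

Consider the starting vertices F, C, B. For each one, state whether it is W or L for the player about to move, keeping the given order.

F: L, C: W, B: W

Label each position W (a win for the player to move) or L (a loss). A position with no legal move is L; any other position is W exactly when some move reaches an L, and L when every move reaches a W.
Every edge goes from a vertex to one that appears earlier in the order E, C, A, G, D, B, F, so processing vertices in that order labels each vertex after all of its successors.
E: no outgoing edge → L
C: W (go to E, an L position)
A: L (sole option C(W) is W)
G: W (go to A, an L position)
D: W (go to E, an L position)
B: W (go to A, an L position)
F: L (sole option G(W) is W)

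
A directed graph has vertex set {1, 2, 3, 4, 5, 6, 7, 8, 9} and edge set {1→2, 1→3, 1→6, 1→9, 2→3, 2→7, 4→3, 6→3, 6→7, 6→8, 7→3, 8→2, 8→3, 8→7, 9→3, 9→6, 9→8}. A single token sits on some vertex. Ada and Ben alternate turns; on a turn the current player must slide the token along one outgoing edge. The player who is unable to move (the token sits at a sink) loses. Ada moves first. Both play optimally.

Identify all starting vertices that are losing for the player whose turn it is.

Classify positions by backward induction: terminal positions (no move available) are L. From any other position, the mover wins iff some move reaches an L.
Every edge goes from a vertex to one that appears earlier in the order 5, 3, 7, 2, 8, 6, 4, 9, 1, so processing vertices in that order labels each vertex after all of its successors.
5: no outgoing edge → L
3: no outgoing edge → L
7: W (go to 3, an L position)
2: W (go to 3, an L position)
8: W (go to 3, an L position)
6: W (go to 3, an L position)
4: W (go to 3, an L position)
9: W (go to 3, an L position)
1: W (go to 3, an L position)
Reading off the rows marked L gives the requested list; there are 2 such vertices.

3, 5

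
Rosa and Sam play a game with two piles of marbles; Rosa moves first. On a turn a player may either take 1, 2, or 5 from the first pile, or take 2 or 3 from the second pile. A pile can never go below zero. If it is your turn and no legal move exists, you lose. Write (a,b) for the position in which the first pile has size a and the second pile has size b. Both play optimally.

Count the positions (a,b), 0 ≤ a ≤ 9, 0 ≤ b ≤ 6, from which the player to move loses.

Label each position W (a win for the player to move) or L (a loss). A position with no legal move is L; any other position is W exactly when some move reaches an L, and L when every move reaches a W.
Every move lowers a or b (never raises either), so fill the grid row by row in increasing a, and left to right within a row: each cell's successors are then already labelled.
      b=0  b=1  b=2  b=3  b=4  b=5  b=6
a=0:    L    L    W    W    W    L    L
a=1:    W    W    L    L    W    W    W
a=2:    W    W    W    W    L    W    W
a=3:    L    L    W    W    W    L    L
a=4:    W    W    L    L    W    W    W
a=5:    W    W    W    W    L    W    W
a=6:    L    L    W    W    W    L    L
a=7:    W    W    L    L    W    W    W
a=8:    W    W    W    W    L    W    W
a=9:    L    L    W    W    W    L    L
Cells with no legal move (terminal, hence L): (0,0), (0,1).
The remaining L cells, each justified by listing all of its moves:
(0,5): →(0,3)(W), (0,2)(W) — all W, so L
(0,6): →(0,4)(W), (0,3)(W) — all W, so L
(1,2): →(0,2)(W), (1,0)(W) — all W, so L
(1,3): →(0,3)(W), (1,1)(W), (1,0)(W) — all W, so L
(2,4): →(1,4)(W), (0,4)(W), (2,2)(W), (2,1)(W) — all W, so L
(3,0): →(2,0)(W), (1,0)(W) — all W, so L
(3,1): →(2,1)(W), (1,1)(W) — all W, so L
(3,5): →(2,5)(W), (1,5)(W), (3,3)(W), (3,2)(W) — all W, so L
(3,6): →(2,6)(W), (1,6)(W), (3,4)(W), (3,3)(W) — all W, so L
(4,2): →(3,2)(W), (2,2)(W), (4,0)(W) — all W, so L
(4,3): →(3,3)(W), (2,3)(W), (4,1)(W), (4,0)(W) — all W, so L
(5,4): →(4,4)(W), (3,4)(W), (0,4)(W), (5,2)(W), (5,1)(W) — all W, so L
(6,0): →(5,0)(W), (4,0)(W), (1,0)(W) — all W, so L
(6,1): →(5,1)(W), (4,1)(W), (1,1)(W) — all W, so L
(6,5): →(5,5)(W), (4,5)(W), (1,5)(W), (6,3)(W), (6,2)(W) — all W, so L
(6,6): →(5,6)(W), (4,6)(W), (1,6)(W), (6,4)(W), (6,3)(W) — all W, so L
(7,2): →(6,2)(W), (5,2)(W), (2,2)(W), (7,0)(W) — all W, so L
(7,3): →(6,3)(W), (5,3)(W), (2,3)(W), (7,1)(W), (7,0)(W) — all W, so L
(8,4): →(7,4)(W), (6,4)(W), (3,4)(W), (8,2)(W), (8,1)(W) — all W, so L
(9,0): →(8,0)(W), (7,0)(W), (4,0)(W) — all W, so L
(9,1): →(8,1)(W), (7,1)(W), (4,1)(W) — all W, so L
(9,5): →(8,5)(W), (7,5)(W), (4,5)(W), (9,3)(W), (9,2)(W) — all W, so L
(9,6): →(8,6)(W), (7,6)(W), (4,6)(W), (9,4)(W), (9,3)(W) — all W, so L
Every other cell has at least one move into one of the L cells above, so it is W.
L cells per row: a=0: 4, a=1: 2, a=2: 1, a=3: 4, a=4: 2, a=5: 1, a=6: 4, a=7: 2, a=8: 1, a=9: 4; total 25.

25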